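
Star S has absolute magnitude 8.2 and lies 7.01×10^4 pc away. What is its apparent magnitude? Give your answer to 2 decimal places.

m = M + 5 log₁₀(d/10 pc) = 8.2 + 5 log₁₀(7.01×10^4/10)
  = 8.2 + 5 × 3.846 = 8.2 + 19.23 = 27.43.

27.43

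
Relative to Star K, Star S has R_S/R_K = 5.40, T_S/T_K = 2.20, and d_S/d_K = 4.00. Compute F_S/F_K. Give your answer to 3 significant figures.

L_S/L_K = (R_S/R_K)²(T_S/T_K)⁴ = (5.40)² × (2.20)⁴ = 683.1.
F_S/F_K = (L_S/L_K)/(d_S/d_K)² = 683.1 / (4.00)² = 42.69.

42.7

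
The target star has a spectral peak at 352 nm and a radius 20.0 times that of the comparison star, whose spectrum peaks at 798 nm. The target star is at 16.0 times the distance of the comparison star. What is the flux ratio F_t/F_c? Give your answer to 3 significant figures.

Wien's law: T_t/T_c = λ_c/λ_t = 798/352 = 2.267.
L_t/L_c = (R_t/R_c)²(T_t/T_c)⁴ = (20.0)²(2.267)⁴ = 1.057×10^4.
F_t/F_c = (L_t/L_c)/(d_t/d_c)² = 1.057×10^4/(16.0)² = 41.27.

41.3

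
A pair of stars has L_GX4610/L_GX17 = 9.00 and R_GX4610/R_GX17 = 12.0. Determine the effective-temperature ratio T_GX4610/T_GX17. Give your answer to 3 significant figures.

0.500

L ∝ R²T⁴ gives T ∝ (L/R²)^(1/4), so
T_GX4610/T_GX17 = (9.00 / 12.0²)^(1/4) = (0.06250)^(1/4) = 0.5000.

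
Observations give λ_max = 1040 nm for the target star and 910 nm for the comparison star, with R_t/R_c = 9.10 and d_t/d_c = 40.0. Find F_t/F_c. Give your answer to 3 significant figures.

0.0303

Wien's law: T_t/T_c = λ_c/λ_t = 910/1040 = 0.8750.
L_t/L_c = (R_t/R_c)²(T_t/T_c)⁴ = (9.10)²(0.8750)⁴ = 48.54.
F_t/F_c = (L_t/L_c)/(d_t/d_c)² = 48.54/(40.0)² = 0.03034.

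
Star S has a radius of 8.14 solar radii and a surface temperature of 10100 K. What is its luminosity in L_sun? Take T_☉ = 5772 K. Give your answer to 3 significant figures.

621 L_sun

L/L_☉ = (R/R_☉)² (T/T_☉)⁴ = (8.14)² × (10100/5772)⁴
       = 66.26 × (1.750)⁴ = 66.26 × 9.375 = 621.2.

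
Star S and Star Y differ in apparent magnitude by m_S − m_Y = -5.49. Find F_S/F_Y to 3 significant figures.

F_S/F_Y = 10^(−(m_S − m_Y)/2.5) = 10^(5.49/2.5) = 10^2.196 = 157.0.

157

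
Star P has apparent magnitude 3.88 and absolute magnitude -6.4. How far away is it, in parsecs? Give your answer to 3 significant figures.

1.14×10^3 pc

m − M = 5 log₁₀(d/10 pc)
3.88 − (-6.4) = 10.28 = 5 log₁₀(d/10)
d = 10 × 10^(10.28/5) = 10 × 10^2.056 = 1138 pc.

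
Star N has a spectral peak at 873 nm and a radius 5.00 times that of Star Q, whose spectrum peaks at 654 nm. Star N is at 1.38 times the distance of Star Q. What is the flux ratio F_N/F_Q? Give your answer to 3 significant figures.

Wien's law: T_N/T_Q = λ_Q/λ_N = 654/873 = 0.7491.
L_N/L_Q = (R_N/R_Q)²(T_N/T_Q)⁴ = (5.00)²(0.7491)⁴ = 7.874.
F_N/F_Q = (L_N/L_Q)/(d_N/d_Q)² = 7.874/(1.38)² = 4.135.

4.13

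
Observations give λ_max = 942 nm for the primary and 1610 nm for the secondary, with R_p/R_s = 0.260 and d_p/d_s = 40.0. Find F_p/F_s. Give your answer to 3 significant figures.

3.61×10^-4

Wien's law: T_p/T_s = λ_s/λ_p = 1610/942 = 1.709.
L_p/L_s = (R_p/R_s)²(T_p/T_s)⁴ = (0.260)²(1.709)⁴ = 0.5768.
F_p/F_s = (L_p/L_s)/(d_p/d_s)² = 0.5768/(40.0)² = 3.605×10^-4.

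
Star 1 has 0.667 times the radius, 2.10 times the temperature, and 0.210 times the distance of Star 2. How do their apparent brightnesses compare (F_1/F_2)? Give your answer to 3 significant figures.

L_1/L_2 = (R_1/R_2)²(T_1/T_2)⁴ = (0.667)² × (2.10)⁴ = 8.652.
F_1/F_2 = (L_1/L_2)/(d_1/d_2)² = 8.652 / (0.210)² = 196.2.

196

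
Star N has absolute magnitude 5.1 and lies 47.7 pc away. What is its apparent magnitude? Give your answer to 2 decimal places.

8.49

m = M + 5 log₁₀(d/10 pc) = 5.1 + 5 log₁₀(47.7/10)
  = 5.1 + 5 × 0.679 = 5.1 + 3.39 = 8.49.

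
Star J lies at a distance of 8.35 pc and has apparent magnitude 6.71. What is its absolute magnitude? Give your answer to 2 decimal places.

M = m − 5 log₁₀(d/10 pc) = 6.71 − 5 log₁₀(8.35/10)
  = 6.71 − 5 × -0.078 = 6.71 − -0.39 = 7.10.

7.10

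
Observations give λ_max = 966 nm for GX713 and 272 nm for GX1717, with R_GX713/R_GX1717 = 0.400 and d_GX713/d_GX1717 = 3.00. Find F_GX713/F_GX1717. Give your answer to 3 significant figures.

Wien's law: T_GX713/T_GX1717 = λ_GX1717/λ_GX713 = 272/966 = 0.2816.
L_GX713/L_GX1717 = (R_GX713/R_GX1717)²(T_GX713/T_GX1717)⁴ = (0.400)²(0.2816)⁴ = 0.001006.
F_GX713/F_GX1717 = (L_GX713/L_GX1717)/(d_GX713/d_GX1717)² = 0.001006/(3.00)² = 1.117×10^-4.

1.12×10^-4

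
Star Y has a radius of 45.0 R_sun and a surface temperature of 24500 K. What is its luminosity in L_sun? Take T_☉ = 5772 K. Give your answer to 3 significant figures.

6.57×10^5 L_sun

L/L_☉ = (R/R_☉)² (T/T_☉)⁴ = (45.0)² × (24500/5772)⁴
       = 2025 × (4.245)⁴ = 2025 × 324.6 = 6.573×10^5.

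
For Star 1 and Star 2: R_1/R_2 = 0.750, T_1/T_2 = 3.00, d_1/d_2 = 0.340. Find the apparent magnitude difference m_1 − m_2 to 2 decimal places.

L_1/L_2 = (0.750)²(3.00)⁴ = 45.56.
F_1/F_2 = (L_1/L_2)/(d_1/d_2)² = 45.56/0.1156 = 394.1.
m_1 − m_2 = −2.5 log₁₀(394.1) = -6.49.

-6.49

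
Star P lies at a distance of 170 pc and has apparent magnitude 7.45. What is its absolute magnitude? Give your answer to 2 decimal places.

M = m − 5 log₁₀(d/10 pc) = 7.45 − 5 log₁₀(170/10)
  = 7.45 − 5 × 1.230 = 7.45 − 6.15 = 1.30.

1.30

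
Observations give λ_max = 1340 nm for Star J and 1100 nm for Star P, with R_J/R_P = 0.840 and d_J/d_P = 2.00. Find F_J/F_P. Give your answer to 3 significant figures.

0.0801

Wien's law: T_J/T_P = λ_P/λ_J = 1100/1340 = 0.8209.
L_J/L_P = (R_J/R_P)²(T_J/T_P)⁴ = (0.840)²(0.8209)⁴ = 0.3204.
F_J/F_P = (L_J/L_P)/(d_J/d_P)² = 0.3204/(2.00)² = 0.08010.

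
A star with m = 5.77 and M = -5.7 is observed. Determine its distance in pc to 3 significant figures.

1.97×10^3 pc

m − M = 5 log₁₀(d/10 pc)
5.77 − (-5.7) = 11.47 = 5 log₁₀(d/10)
d = 10 × 10^(11.47/5) = 10 × 10^2.294 = 1968 pc.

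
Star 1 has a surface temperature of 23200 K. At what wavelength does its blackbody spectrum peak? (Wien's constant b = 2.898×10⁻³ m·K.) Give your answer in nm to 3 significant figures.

λ_max = b/T = 2.898×10⁻³ / 23200 = 1.25×10^-7 m = 124.9 nm.

125 nm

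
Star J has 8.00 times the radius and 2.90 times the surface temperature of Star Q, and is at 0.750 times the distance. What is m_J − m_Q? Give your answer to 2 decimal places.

-9.76

L_J/L_Q = (8.00)²(2.90)⁴ = 4527.
F_J/F_Q = (L_J/L_Q)/(d_J/d_Q)² = 4527/0.5625 = 8047.
m_J − m_Q = −2.5 log₁₀(8047) = -9.76.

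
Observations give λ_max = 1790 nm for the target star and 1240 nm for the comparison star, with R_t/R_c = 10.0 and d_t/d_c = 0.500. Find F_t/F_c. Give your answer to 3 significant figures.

Wien's law: T_t/T_c = λ_c/λ_t = 1240/1790 = 0.6927.
L_t/L_c = (R_t/R_c)²(T_t/T_c)⁴ = (10.0)²(0.6927)⁴ = 23.03.
F_t/F_c = (L_t/L_c)/(d_t/d_c)² = 23.03/(0.500)² = 92.12.

92.1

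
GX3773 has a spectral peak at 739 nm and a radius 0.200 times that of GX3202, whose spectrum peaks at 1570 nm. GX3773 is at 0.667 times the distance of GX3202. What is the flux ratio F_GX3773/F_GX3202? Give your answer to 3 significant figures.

Wien's law: T_GX3773/T_GX3202 = λ_GX3202/λ_GX3773 = 1570/739 = 2.124.
L_GX3773/L_GX3202 = (R_GX3773/R_GX3202)²(T_GX3773/T_GX3202)⁴ = (0.200)²(2.124)⁴ = 0.8149.
F_GX3773/F_GX3202 = (L_GX3773/L_GX3202)/(d_GX3773/d_GX3202)² = 0.8149/(0.667)² = 1.832.

1.83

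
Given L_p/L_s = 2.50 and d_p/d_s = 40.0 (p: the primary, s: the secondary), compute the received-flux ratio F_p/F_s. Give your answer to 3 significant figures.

F = L/(4πd²), so F_p/F_s = (L_p/L_s) / (d_p/d_s)²
= 2.50 / (40.0)² = 2.50 / 1600 = 0.001563.

0.00156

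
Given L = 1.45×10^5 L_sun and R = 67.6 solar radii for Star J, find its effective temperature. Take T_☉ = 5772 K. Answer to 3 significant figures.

T/T_☉ = (L/L_☉)^(1/4) / (R/R_☉)^(1/2)
T = 5772 × (1.45×10^5)^(1/4) / √(67.6) = 5772 × 19.51 / 8.222 = 1.370×10^4 K.

1.37×10^4 K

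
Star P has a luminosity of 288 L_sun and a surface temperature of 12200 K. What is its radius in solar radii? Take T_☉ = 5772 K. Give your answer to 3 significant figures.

3.80 solar radii

R/R_☉ = √(L/L_☉) / (T/T_☉)² = √(288) / (2.114)²
       = 16.97 / 4.468 = 3.799.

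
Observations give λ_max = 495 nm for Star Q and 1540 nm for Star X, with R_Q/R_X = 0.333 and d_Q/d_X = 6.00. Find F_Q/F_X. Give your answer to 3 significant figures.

0.289

Wien's law: T_Q/T_X = λ_X/λ_Q = 1540/495 = 3.111.
L_Q/L_X = (R_Q/R_X)²(T_Q/T_X)⁴ = (0.333)²(3.111)⁴ = 10.39.
F_Q/F_X = (L_Q/L_X)/(d_Q/d_X)² = 10.39/(6.00)² = 0.2886.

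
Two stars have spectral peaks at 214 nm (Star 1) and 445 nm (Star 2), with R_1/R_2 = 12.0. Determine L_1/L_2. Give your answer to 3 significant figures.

Wien's law gives T ∝ 1/λ_max, so T_1/T_2 = λ_2/λ_1 = 445/214 = 2.079.
Then L ∝ R²T⁴ gives L_1/L_2 = (12.0)² × (2.079)⁴ = 144.0 × 18.70 = 2692.

2.69×10^3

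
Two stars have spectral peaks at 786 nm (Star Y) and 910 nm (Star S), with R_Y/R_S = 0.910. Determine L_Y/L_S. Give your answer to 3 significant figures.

1.49

Wien's law gives T ∝ 1/λ_max, so T_Y/T_S = λ_S/λ_Y = 910/786 = 1.158.
Then L ∝ R²T⁴ gives L_Y/L_S = (0.910)² × (1.158)⁴ = 0.8281 × 1.797 = 1.488.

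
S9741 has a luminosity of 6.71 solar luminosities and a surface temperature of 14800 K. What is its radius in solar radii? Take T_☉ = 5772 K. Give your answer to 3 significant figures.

0.394 solar radii

R/R_☉ = √(L/L_☉) / (T/T_☉)² = √(6.71) / (2.564)²
       = 2.590 / 6.575 = 0.3940.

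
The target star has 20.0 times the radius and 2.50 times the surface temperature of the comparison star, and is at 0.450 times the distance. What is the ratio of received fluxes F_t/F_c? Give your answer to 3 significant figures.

7.72×10^4

L_t/L_c = (R_t/R_c)²(T_t/T_c)⁴ = (20.0)² × (2.50)⁴ = 1.562×10^4.
F_t/F_c = (L_t/L_c)/(d_t/d_c)² = 1.562×10^4 / (0.450)² = 7.716×10^4.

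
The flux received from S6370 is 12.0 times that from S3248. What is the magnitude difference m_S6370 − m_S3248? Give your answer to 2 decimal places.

m_S6370 − m_S3248 = −2.5 log₁₀(F_S6370/F_S3248) = −2.5 log₁₀(12.0) = −2.5 × (1.079) = -2.698.

-2.70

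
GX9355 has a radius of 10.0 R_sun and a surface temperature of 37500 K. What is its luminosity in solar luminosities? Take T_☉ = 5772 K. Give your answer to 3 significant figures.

L/L_☉ = (R/R_☉)² (T/T_☉)⁴ = (10.0)² × (37500/5772)⁴
       = 100.0 × (6.497)⁴ = 100.0 × 1782 = 1.782×10^5.

1.78×10^5 solar luminosities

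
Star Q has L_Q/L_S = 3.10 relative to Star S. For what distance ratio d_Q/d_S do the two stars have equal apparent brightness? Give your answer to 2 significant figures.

1.8

Equal flux requires L_Q/d_Q² = L_S/d_S², so d_Q/d_S = √(L_Q/L_S)
= √(3.10) = 1.761.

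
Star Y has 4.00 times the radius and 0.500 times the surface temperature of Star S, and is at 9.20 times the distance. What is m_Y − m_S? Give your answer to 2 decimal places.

4.82

L_Y/L_S = (4.00)²(0.500)⁴ = 1.000.
F_Y/F_S = (L_Y/L_S)/(d_Y/d_S)² = 1.000/84.64 = 0.01181.
m_Y − m_S = −2.5 log₁₀(0.01181) = 4.82.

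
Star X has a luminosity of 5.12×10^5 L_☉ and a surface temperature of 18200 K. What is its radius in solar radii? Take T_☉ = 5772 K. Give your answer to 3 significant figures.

R/R_☉ = √(L/L_☉) / (T/T_☉)² = √(5.12×10^5) / (3.153)²
       = 715.5 / 9.942 = 71.97.

72.0 solar radii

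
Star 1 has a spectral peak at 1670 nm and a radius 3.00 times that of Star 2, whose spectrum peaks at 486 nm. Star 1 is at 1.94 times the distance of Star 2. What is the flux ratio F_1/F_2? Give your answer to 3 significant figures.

0.0172

Wien's law: T_1/T_2 = λ_2/λ_1 = 486/1670 = 0.2910.
L_1/L_2 = (R_1/R_2)²(T_1/T_2)⁴ = (3.00)²(0.2910)⁴ = 0.06455.
F_1/F_2 = (L_1/L_2)/(d_1/d_2)² = 0.06455/(1.94)² = 0.01715.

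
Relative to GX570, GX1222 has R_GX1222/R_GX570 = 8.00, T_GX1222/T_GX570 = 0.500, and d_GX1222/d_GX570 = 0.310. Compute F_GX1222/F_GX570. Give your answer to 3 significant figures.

41.6

L_GX1222/L_GX570 = (R_GX1222/R_GX570)²(T_GX1222/T_GX570)⁴ = (8.00)² × (0.500)⁴ = 4.000.
F_GX1222/F_GX570 = (L_GX1222/L_GX570)/(d_GX1222/d_GX570)² = 4.000 / (0.310)² = 41.62.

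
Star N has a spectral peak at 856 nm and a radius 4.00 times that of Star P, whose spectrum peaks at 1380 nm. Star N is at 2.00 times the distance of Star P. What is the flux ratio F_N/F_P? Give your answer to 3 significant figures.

27.0

Wien's law: T_N/T_P = λ_P/λ_N = 1380/856 = 1.612.
L_N/L_P = (R_N/R_P)²(T_N/T_P)⁴ = (4.00)²(1.612)⁴ = 108.1.
F_N/F_P = (L_N/L_P)/(d_N/d_P)² = 108.1/(2.00)² = 27.02.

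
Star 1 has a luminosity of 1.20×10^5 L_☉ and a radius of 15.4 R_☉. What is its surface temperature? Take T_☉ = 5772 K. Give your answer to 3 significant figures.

2.74×10^4 K

T/T_☉ = (L/L_☉)^(1/4) / (R/R_☉)^(1/2)
T = 5772 × (1.20×10^5)^(1/4) / √(15.4) = 5772 × 18.61 / 3.924 = 2.738×10^4 K.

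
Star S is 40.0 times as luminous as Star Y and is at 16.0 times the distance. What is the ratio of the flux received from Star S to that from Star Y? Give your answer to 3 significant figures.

F = L/(4πd²), so F_S/F_Y = (L_S/L_Y) / (d_S/d_Y)²
= 40.0 / (16.0)² = 40.0 / 256.0 = 0.1562.

0.156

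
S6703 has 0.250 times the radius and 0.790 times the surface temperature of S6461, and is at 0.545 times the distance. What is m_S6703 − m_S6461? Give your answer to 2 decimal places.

2.72

L_S6703/L_S6461 = (0.250)²(0.790)⁴ = 0.02434.
F_S6703/F_S6461 = (L_S6703/L_S6461)/(d_S6703/d_S6461)² = 0.02434/0.2970 = 0.08196.
m_S6703 − m_S6461 = −2.5 log₁₀(0.08196) = 2.72.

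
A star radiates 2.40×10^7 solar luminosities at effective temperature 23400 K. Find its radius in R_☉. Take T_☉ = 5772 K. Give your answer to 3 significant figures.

298 R_☉

R/R_☉ = √(L/L_☉) / (T/T_☉)² = √(2.40×10^7) / (4.054)²
       = 4899 / 16.44 = 298.1.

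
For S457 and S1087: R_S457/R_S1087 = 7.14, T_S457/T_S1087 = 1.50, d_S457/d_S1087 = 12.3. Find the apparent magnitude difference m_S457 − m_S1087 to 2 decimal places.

L_S457/L_S1087 = (7.14)²(1.50)⁴ = 258.1.
F_S457/F_S1087 = (L_S457/L_S1087)/(d_S457/d_S1087)² = 258.1/151.3 = 1.706.
m_S457 − m_S1087 = −2.5 log₁₀(1.706) = -0.58.

-0.58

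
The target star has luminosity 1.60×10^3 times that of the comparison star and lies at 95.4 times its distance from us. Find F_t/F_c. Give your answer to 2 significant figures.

0.18

F = L/(4πd²), so F_t/F_c = (L_t/L_c) / (d_t/d_c)²
= 1.60×10^3 / (95.4)² = 1.60×10^3 / 9101 = 0.1758.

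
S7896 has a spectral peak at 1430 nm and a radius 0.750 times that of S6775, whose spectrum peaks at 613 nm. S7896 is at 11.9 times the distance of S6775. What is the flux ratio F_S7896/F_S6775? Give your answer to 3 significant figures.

Wien's law: T_S7896/T_S6775 = λ_S6775/λ_S7896 = 613/1430 = 0.4287.
L_S7896/L_S6775 = (R_S7896/R_S6775)²(T_S7896/T_S6775)⁴ = (0.750)²(0.4287)⁴ = 0.01899.
F_S7896/F_S6775 = (L_S7896/L_S6775)/(d_S7896/d_S6775)² = 0.01899/(11.9)² = 1.341×10^-4.

1.34×10^-4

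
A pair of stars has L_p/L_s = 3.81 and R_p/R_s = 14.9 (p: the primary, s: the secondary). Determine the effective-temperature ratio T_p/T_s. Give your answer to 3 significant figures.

L ∝ R²T⁴ gives T ∝ (L/R²)^(1/4), so
T_p/T_s = (3.81 / 14.9²)^(1/4) = (0.01716)^(1/4) = 0.3619.

0.362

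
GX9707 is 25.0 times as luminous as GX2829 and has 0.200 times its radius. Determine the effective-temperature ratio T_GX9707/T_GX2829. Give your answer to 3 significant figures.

L ∝ R²T⁴ gives T ∝ (L/R²)^(1/4), so
T_GX9707/T_GX2829 = (25.0 / 0.200²)^(1/4) = (625.0)^(1/4) = 5.000.

5.00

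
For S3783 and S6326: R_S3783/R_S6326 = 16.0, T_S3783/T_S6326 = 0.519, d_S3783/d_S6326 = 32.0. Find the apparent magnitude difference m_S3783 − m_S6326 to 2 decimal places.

L_S3783/L_S6326 = (16.0)²(0.519)⁴ = 18.57.
F_S3783/F_S6326 = (L_S3783/L_S6326)/(d_S3783/d_S6326)² = 18.57/1024 = 0.01814.
m_S3783 − m_S6326 = −2.5 log₁₀(0.01814) = 4.35.

4.35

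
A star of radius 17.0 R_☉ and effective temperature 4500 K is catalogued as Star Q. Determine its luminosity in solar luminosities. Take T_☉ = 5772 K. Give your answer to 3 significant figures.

107 solar luminosities

L/L_☉ = (R/R_☉)² (T/T_☉)⁴ = (17.0)² × (4500/5772)⁴
       = 289.0 × (0.7796)⁴ = 289.0 × 0.3694 = 106.8.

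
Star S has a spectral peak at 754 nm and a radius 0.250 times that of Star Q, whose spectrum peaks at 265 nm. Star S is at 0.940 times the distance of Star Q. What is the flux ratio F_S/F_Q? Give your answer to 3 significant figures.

0.00108

Wien's law: T_S/T_Q = λ_Q/λ_S = 265/754 = 0.3515.
L_S/L_Q = (R_S/R_Q)²(T_S/T_Q)⁴ = (0.250)²(0.3515)⁴ = 9.536×10^-4.
F_S/F_Q = (L_S/L_Q)/(d_S/d_Q)² = 9.536×10^-4/(0.940)² = 0.001079.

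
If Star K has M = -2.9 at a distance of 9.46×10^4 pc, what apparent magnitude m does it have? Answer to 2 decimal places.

m = M + 5 log₁₀(d/10 pc) = -2.9 + 5 log₁₀(9.46×10^4/10)
  = -2.9 + 5 × 3.976 = -2.9 + 19.88 = 16.98.

16.98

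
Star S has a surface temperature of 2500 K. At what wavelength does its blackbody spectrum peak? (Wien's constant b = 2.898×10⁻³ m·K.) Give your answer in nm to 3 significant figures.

λ_max = b/T = 2.898×10⁻³ / 2500 = 1.16×10^-6 m = 1159 nm.

1.16×10^3 nm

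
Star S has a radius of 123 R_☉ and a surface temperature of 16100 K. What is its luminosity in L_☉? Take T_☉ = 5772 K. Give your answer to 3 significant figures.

9.16×10^5 L_☉

L/L_☉ = (R/R_☉)² (T/T_☉)⁴ = (123)² × (16100/5772)⁴
       = 1.513×10^4 × (2.789)⁴ = 1.513×10^4 × 60.53 = 9.158×10^5.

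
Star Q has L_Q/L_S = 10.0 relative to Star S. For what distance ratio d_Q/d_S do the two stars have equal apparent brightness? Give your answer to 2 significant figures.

Equal flux requires L_Q/d_Q² = L_S/d_S², so d_Q/d_S = √(L_Q/L_S)
= √(10.0) = 3.162.

3.2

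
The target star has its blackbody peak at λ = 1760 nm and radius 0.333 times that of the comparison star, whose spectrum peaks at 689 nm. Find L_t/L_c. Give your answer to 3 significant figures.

0.00260

Wien's law gives T ∝ 1/λ_max, so T_t/T_c = λ_c/λ_t = 689/1760 = 0.3915.
Then L ∝ R²T⁴ gives L_t/L_c = (0.333)² × (0.3915)⁴ = 0.1109 × 0.02349 = 0.002604.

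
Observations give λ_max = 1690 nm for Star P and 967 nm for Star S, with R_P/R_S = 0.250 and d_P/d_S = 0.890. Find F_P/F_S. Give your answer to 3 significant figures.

Wien's law: T_P/T_S = λ_S/λ_P = 967/1690 = 0.5722.
L_P/L_S = (R_P/R_S)²(T_P/T_S)⁴ = (0.250)²(0.5722)⁴ = 0.006699.
F_P/F_S = (L_P/L_S)/(d_P/d_S)² = 0.006699/(0.890)² = 0.008458.

0.00846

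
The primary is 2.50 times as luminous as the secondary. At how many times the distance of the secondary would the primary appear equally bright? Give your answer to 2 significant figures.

1.6

Equal flux requires L_p/d_p² = L_s/d_s², so d_p/d_s = √(L_p/L_s)
= √(2.50) = 1.581.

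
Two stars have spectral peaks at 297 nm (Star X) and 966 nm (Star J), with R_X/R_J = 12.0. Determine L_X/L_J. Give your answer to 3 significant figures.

Wien's law gives T ∝ 1/λ_max, so T_X/T_J = λ_J/λ_X = 966/297 = 3.253.
Then L ∝ R²T⁴ gives L_X/L_J = (12.0)² × (3.253)⁴ = 144.0 × 111.9 = 1.612×10^4.

1.61×10^4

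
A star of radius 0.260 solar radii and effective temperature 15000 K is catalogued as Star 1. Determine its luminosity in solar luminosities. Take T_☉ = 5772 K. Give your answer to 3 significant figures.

L/L_☉ = (R/R_☉)² (T/T_☉)⁴ = (0.260)² × (15000/5772)⁴
       = 0.06760 × (2.599)⁴ = 0.06760 × 45.61 = 3.083.

3.08 solar luminosities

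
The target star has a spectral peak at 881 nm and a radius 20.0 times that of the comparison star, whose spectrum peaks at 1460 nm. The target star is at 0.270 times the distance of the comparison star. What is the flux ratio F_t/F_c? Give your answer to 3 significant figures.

Wien's law: T_t/T_c = λ_c/λ_t = 1460/881 = 1.657.
L_t/L_c = (R_t/R_c)²(T_t/T_c)⁴ = (20.0)²(1.657)⁴ = 3017.
F_t/F_c = (L_t/L_c)/(d_t/d_c)² = 3017/(0.270)² = 4.138×10^4.

4.14×10^4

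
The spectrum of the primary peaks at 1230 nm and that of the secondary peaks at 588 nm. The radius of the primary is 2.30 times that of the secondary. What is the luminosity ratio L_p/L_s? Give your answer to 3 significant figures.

Wien's law gives T ∝ 1/λ_max, so T_p/T_s = λ_s/λ_p = 588/1230 = 0.4780.
Then L ∝ R²T⁴ gives L_p/L_s = (2.30)² × (0.4780)⁴ = 5.290 × 0.05223 = 0.2763.

0.276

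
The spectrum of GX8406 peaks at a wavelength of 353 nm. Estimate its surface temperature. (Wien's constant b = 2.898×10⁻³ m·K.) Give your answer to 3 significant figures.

T = b/λ_max = 2.898×10⁻³ / (353×10⁻⁹) = 8210 K.

8.21×10^3 K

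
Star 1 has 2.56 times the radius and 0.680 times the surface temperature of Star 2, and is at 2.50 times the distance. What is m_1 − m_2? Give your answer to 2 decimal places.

1.62

L_1/L_2 = (2.56)²(0.680)⁴ = 1.401.
F_1/F_2 = (L_1/L_2)/(d_1/d_2)² = 1.401/6.250 = 0.2242.
m_1 − m_2 = −2.5 log₁₀(0.2242) = 1.62.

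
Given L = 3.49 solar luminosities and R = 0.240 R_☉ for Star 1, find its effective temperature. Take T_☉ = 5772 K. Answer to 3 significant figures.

1.61×10^4 K

T/T_☉ = (L/L_☉)^(1/4) / (R/R_☉)^(1/2)
T = 5772 × (3.49)^(1/4) / √(0.240) = 5772 × 1.367 / 0.4899 = 1.610×10^4 K.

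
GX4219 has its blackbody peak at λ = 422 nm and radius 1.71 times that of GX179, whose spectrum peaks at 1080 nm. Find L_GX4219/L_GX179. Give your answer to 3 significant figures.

125

Wien's law gives T ∝ 1/λ_max, so T_GX4219/T_GX179 = λ_GX179/λ_GX4219 = 1080/422 = 2.559.
Then L ∝ R²T⁴ gives L_GX4219/L_GX179 = (1.71)² × (2.559)⁴ = 2.924 × 42.90 = 125.4.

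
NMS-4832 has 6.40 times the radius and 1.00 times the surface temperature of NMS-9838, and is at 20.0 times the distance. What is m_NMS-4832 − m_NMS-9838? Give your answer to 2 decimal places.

L_NMS-4832/L_NMS-9838 = (6.40)²(1.00)⁴ = 40.96.
F_NMS-4832/F_NMS-9838 = (L_NMS-4832/L_NMS-9838)/(d_NMS-4832/d_NMS-9838)² = 40.96/400.0 = 0.1024.
m_NMS-4832 − m_NMS-9838 = −2.5 log₁₀(0.1024) = 2.47.

2.47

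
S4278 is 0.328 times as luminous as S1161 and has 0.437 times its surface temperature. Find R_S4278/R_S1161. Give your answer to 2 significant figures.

L ∝ R²T⁴ gives R ∝ √L / T², so
R_S4278/R_S1161 = √(0.328) / (0.437)² = 0.5727 / 0.1910 = 2.999.

3.0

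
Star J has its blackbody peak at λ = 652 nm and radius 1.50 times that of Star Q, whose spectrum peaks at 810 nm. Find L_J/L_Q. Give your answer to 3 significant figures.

Wien's law gives T ∝ 1/λ_max, so T_J/T_Q = λ_Q/λ_J = 810/652 = 1.242.
Then L ∝ R²T⁴ gives L_J/L_Q = (1.50)² × (1.242)⁴ = 2.250 × 2.382 = 5.360.

5.36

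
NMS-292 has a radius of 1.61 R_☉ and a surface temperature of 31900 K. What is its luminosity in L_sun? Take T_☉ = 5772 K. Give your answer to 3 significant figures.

2.42×10^3 L_sun

L/L_☉ = (R/R_☉)² (T/T_☉)⁴ = (1.61)² × (31900/5772)⁴
       = 2.592 × (5.527)⁴ = 2.592 × 932.9 = 2418.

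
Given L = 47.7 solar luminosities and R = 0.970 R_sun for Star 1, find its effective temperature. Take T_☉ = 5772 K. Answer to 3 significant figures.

1.54×10^4 K

T/T_☉ = (L/L_☉)^(1/4) / (R/R_☉)^(1/2)
T = 5772 × (47.7)^(1/4) / √(0.970) = 5772 × 2.628 / 0.9849 = 1.540×10^4 K.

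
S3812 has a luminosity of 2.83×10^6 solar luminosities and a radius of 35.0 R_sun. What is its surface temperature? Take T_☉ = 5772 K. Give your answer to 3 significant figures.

T/T_☉ = (L/L_☉)^(1/4) / (R/R_☉)^(1/2)
T = 5772 × (2.83×10^6)^(1/4) / √(35.0) = 5772 × 41.02 / 5.916 = 4.002×10^4 K.

4.00×10^4 K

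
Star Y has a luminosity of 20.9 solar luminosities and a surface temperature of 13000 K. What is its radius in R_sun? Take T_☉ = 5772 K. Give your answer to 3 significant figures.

R/R_☉ = √(L/L_☉) / (T/T_☉)² = √(20.9) / (2.252)²
       = 4.572 / 5.073 = 0.9012.

0.901 R_sun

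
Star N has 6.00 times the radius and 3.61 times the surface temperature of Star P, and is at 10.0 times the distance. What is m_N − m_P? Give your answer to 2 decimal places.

L_N/L_P = (6.00)²(3.61)⁴ = 6114.
F_N/F_P = (L_N/L_P)/(d_N/d_P)² = 6114/100.0 = 61.14.
m_N − m_P = −2.5 log₁₀(61.14) = -4.47.

-4.47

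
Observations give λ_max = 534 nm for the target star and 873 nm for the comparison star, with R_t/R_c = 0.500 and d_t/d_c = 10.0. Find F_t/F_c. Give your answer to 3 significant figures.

0.0179

Wien's law: T_t/T_c = λ_c/λ_t = 873/534 = 1.635.
L_t/L_c = (R_t/R_c)²(T_t/T_c)⁴ = (0.500)²(1.635)⁴ = 1.786.
F_t/F_c = (L_t/L_c)/(d_t/d_c)² = 1.786/(10.0)² = 0.01786.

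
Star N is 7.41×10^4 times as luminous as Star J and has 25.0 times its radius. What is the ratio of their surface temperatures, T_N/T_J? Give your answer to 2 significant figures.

3.3

L ∝ R²T⁴ gives T ∝ (L/R²)^(1/4), so
T_N/T_J = (7.41×10^4 / 25.0²)^(1/4) = (118.6)^(1/4) = 3.300.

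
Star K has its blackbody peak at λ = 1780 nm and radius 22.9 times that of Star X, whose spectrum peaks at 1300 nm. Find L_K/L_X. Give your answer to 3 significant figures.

Wien's law gives T ∝ 1/λ_max, so T_K/T_X = λ_X/λ_K = 1300/1780 = 0.7303.
Then L ∝ R²T⁴ gives L_K/L_X = (22.9)² × (0.7303)⁴ = 524.4 × 0.2845 = 149.2.

149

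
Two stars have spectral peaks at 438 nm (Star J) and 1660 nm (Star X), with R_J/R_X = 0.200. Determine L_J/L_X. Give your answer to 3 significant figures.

8.25

Wien's law gives T ∝ 1/λ_max, so T_J/T_X = λ_X/λ_J = 1660/438 = 3.790.
Then L ∝ R²T⁴ gives L_J/L_X = (0.200)² × (3.790)⁴ = 0.04000 × 206.3 = 8.253.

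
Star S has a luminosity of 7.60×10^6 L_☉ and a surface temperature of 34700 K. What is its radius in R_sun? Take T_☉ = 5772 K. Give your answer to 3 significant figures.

R/R_☉ = √(L/L_☉) / (T/T_☉)² = √(7.60×10^6) / (6.012)²
       = 2757 / 36.14 = 76.28.

76.3 R_sun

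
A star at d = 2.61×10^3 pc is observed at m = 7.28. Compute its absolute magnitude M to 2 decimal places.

M = m − 5 log₁₀(d/10 pc) = 7.28 − 5 log₁₀(2.61×10^3/10)
  = 7.28 − 5 × 2.417 = 7.28 − 12.08 = -4.80.

-4.80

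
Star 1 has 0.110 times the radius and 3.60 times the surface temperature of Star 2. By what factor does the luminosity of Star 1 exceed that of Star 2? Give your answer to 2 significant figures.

2.0

From the Stefan–Boltzmann law, L ∝ R²T⁴, so
L_1/L_2 = (R_1/R_2)² (T_1/T_2)⁴ = (0.110)² × (3.60)⁴ = 0.01210 × 168.0 = 2.032.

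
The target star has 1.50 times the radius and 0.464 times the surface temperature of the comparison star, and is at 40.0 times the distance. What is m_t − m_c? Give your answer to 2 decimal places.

L_t/L_c = (1.50)²(0.464)⁴ = 0.1043.
F_t/F_c = (L_t/L_c)/(d_t/d_c)² = 0.1043/1600 = 6.518×10^-5.
m_t − m_c = −2.5 log₁₀(6.518×10^-5) = 10.46.

10.46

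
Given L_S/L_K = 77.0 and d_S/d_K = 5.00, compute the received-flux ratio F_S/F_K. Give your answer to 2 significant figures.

F = L/(4πd²), so F_S/F_K = (L_S/L_K) / (d_S/d_K)²
= 77.0 / (5.00)² = 77.0 / 25.00 = 3.080.

3.1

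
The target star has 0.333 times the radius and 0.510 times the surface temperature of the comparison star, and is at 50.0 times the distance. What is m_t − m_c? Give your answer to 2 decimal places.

13.81

L_t/L_c = (0.333)²(0.510)⁴ = 0.007502.
F_t/F_c = (L_t/L_c)/(d_t/d_c)² = 0.007502/2500 = 3.001×10^-6.
m_t − m_c = −2.5 log₁₀(3.001×10^-6) = 13.81.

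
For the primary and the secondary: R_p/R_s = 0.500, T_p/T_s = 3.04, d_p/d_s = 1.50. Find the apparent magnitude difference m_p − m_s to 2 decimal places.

-2.44

L_p/L_s = (0.500)²(3.04)⁴ = 21.35.
F_p/F_s = (L_p/L_s)/(d_p/d_s)² = 21.35/2.250 = 9.490.
m_p − m_s = −2.5 log₁₀(9.490) = -2.44.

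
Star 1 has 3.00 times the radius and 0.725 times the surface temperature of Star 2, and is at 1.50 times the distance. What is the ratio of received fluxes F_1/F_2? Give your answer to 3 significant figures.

L_1/L_2 = (R_1/R_2)²(T_1/T_2)⁴ = (3.00)² × (0.725)⁴ = 2.487.
F_1/F_2 = (L_1/L_2)/(d_1/d_2)² = 2.487 / (1.50)² = 1.105.

1.11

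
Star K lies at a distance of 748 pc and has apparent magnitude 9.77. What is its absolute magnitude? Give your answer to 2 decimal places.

0.40

M = m − 5 log₁₀(d/10 pc) = 9.77 − 5 log₁₀(748/10)
  = 9.77 − 5 × 1.874 = 9.77 − 9.37 = 0.40.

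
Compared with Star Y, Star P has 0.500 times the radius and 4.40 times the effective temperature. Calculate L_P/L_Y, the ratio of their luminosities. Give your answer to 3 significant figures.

93.7

From the Stefan–Boltzmann law, L ∝ R²T⁴, so
L_P/L_Y = (R_P/R_Y)² (T_P/T_Y)⁴ = (0.500)² × (4.40)⁴ = 0.2500 × 374.8 = 93.70.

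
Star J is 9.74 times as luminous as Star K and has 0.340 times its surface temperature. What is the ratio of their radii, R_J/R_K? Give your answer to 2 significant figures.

27

L ∝ R²T⁴ gives R ∝ √L / T², so
R_J/R_K = √(9.74) / (0.340)² = 3.121 / 0.1156 = 27.00.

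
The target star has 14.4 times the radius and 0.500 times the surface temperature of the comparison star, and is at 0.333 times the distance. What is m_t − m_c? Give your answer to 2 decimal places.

-5.17

L_t/L_c = (14.4)²(0.500)⁴ = 12.96.
F_t/F_c = (L_t/L_c)/(d_t/d_c)² = 12.96/0.1109 = 116.9.
m_t − m_c = −2.5 log₁₀(116.9) = -5.17.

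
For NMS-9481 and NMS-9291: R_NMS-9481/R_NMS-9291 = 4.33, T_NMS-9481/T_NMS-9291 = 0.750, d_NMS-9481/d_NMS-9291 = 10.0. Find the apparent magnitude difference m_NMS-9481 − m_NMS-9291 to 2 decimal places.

L_NMS-9481/L_NMS-9291 = (4.33)²(0.750)⁴ = 5.932.
F_NMS-9481/F_NMS-9291 = (L_NMS-9481/L_NMS-9291)/(d_NMS-9481/d_NMS-9291)² = 5.932/100.0 = 0.05932.
m_NMS-9481 − m_NMS-9291 = −2.5 log₁₀(0.05932) = 3.07.

3.07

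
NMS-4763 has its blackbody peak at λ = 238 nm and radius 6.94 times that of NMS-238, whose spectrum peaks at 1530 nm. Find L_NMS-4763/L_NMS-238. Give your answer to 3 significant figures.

8.23×10^4

Wien's law gives T ∝ 1/λ_max, so T_NMS-4763/T_NMS-238 = λ_NMS-238/λ_NMS-4763 = 1530/238 = 6.429.
Then L ∝ R²T⁴ gives L_NMS-4763/L_NMS-238 = (6.94)² × (6.429)⁴ = 48.16 × 1708 = 8.226×10^4.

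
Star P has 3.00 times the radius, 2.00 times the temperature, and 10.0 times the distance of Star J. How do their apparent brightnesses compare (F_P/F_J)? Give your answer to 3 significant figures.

1.44

L_P/L_J = (R_P/R_J)²(T_P/T_J)⁴ = (3.00)² × (2.00)⁴ = 144.0.
F_P/F_J = (L_P/L_J)/(d_P/d_J)² = 144.0 / (10.0)² = 1.440.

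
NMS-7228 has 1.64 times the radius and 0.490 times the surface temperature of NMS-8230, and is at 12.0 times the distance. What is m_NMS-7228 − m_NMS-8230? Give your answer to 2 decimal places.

L_NMS-7228/L_NMS-8230 = (1.64)²(0.490)⁴ = 0.1551.
F_NMS-7228/F_NMS-8230 = (L_NMS-7228/L_NMS-8230)/(d_NMS-7228/d_NMS-8230)² = 0.1551/144.0 = 0.001077.
m_NMS-7228 − m_NMS-8230 = −2.5 log₁₀(0.001077) = 7.42.

7.42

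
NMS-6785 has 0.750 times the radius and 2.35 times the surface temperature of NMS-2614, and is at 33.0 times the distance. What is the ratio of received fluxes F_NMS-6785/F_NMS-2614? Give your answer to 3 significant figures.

0.0158

L_NMS-6785/L_NMS-2614 = (R_NMS-6785/R_NMS-2614)²(T_NMS-6785/T_NMS-2614)⁴ = (0.750)² × (2.35)⁴ = 17.16.
F_NMS-6785/F_NMS-2614 = (L_NMS-6785/L_NMS-2614)/(d_NMS-6785/d_NMS-2614)² = 17.16 / (33.0)² = 0.01575.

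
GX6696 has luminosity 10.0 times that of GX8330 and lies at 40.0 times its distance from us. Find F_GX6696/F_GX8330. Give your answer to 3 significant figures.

F = L/(4πd²), so F_GX6696/F_GX8330 = (L_GX6696/L_GX8330) / (d_GX6696/d_GX8330)²
= 10.0 / (40.0)² = 10.0 / 1600 = 0.006250.

0.00625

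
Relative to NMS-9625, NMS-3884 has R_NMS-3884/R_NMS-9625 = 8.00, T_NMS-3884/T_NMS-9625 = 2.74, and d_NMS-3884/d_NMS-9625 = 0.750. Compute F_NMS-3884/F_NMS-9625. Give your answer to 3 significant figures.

L_NMS-3884/L_NMS-9625 = (R_NMS-3884/R_NMS-9625)²(T_NMS-3884/T_NMS-9625)⁴ = (8.00)² × (2.74)⁴ = 3607.
F_NMS-3884/F_NMS-9625 = (L_NMS-3884/L_NMS-9625)/(d_NMS-3884/d_NMS-9625)² = 3607 / (0.750)² = 6413.

6.41×10^3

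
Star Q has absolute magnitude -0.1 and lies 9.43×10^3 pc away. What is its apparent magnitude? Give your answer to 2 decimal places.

m = M + 5 log₁₀(d/10 pc) = -0.1 + 5 log₁₀(9.43×10^3/10)
  = -0.1 + 5 × 2.975 = -0.1 + 14.87 = 14.77.

14.77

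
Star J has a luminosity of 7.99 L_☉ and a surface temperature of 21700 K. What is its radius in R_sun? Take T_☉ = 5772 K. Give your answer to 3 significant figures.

R/R_☉ = √(L/L_☉) / (T/T_☉)² = √(7.99) / (3.760)²
       = 2.827 / 14.13 = 0.2000.

0.200 R_sun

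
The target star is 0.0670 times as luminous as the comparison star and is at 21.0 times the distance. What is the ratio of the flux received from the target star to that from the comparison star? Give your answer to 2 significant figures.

F = L/(4πd²), so F_t/F_c = (L_t/L_c) / (d_t/d_c)²
= 0.0670 / (21.0)² = 0.0670 / 441.0 = 1.519×10^-4.

1.5×10^-4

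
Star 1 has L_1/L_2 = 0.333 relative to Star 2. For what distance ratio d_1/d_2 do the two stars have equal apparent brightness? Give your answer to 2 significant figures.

0.58

Equal flux requires L_1/d_1² = L_2/d_2², so d_1/d_2 = √(L_1/L_2)
= √(0.333) = 0.5771.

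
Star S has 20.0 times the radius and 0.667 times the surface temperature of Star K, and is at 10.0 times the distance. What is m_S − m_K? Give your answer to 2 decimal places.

L_S/L_K = (20.0)²(0.667)⁴ = 79.17.
F_S/F_K = (L_S/L_K)/(d_S/d_K)² = 79.17/100.0 = 0.7917.
m_S − m_K = −2.5 log₁₀(0.7917) = 0.25.

0.25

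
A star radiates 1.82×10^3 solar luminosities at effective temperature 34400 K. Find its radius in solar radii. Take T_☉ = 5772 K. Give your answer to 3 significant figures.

1.20 solar radii

R/R_☉ = √(L/L_☉) / (T/T_☉)² = √(1.82×10^3) / (5.960)²
       = 42.66 / 35.52 = 1.201.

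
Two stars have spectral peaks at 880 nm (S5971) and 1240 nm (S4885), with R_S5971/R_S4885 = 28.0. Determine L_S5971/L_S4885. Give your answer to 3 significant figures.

Wien's law gives T ∝ 1/λ_max, so T_S5971/T_S4885 = λ_S4885/λ_S5971 = 1240/880 = 1.409.
Then L ∝ R²T⁴ gives L_S5971/L_S4885 = (28.0)² × (1.409)⁴ = 784.0 × 3.942 = 3091.

3.09×10^3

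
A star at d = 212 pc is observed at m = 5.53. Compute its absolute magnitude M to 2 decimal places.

-1.10

M = m − 5 log₁₀(d/10 pc) = 5.53 − 5 log₁₀(212/10)
  = 5.53 − 5 × 1.326 = 5.53 − 6.63 = -1.10.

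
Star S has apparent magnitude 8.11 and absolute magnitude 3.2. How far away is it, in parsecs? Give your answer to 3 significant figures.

m − M = 5 log₁₀(d/10 pc)
8.11 − (3.2) = 4.91 = 5 log₁₀(d/10)
d = 10 × 10^(4.91/5) = 10 × 10^0.982 = 95.94 pc.

95.9 pc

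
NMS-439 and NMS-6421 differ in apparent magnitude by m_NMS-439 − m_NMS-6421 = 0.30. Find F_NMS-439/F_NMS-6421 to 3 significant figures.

0.759

F_NMS-439/F_NMS-6421 = 10^(−(m_NMS-439 − m_NMS-6421)/2.5) = 10^(-0.30/2.5) = 10^-0.120 = 0.7586.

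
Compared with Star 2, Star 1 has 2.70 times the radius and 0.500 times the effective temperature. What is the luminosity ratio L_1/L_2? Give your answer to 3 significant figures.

0.456

From the Stefan–Boltzmann law, L ∝ R²T⁴, so
L_1/L_2 = (R_1/R_2)² (T_1/T_2)⁴ = (2.70)² × (0.500)⁴ = 7.290 × 0.06250 = 0.4556.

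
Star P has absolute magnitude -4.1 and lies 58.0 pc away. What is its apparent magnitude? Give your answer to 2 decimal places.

-0.28

m = M + 5 log₁₀(d/10 pc) = -4.1 + 5 log₁₀(58.0/10)
  = -4.1 + 5 × 0.763 = -4.1 + 3.82 = -0.28.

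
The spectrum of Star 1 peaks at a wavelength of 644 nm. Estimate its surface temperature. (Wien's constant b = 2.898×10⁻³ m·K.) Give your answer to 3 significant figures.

4.50×10^3 K

T = b/λ_max = 2.898×10⁻³ / (644×10⁻⁹) = 4500 K.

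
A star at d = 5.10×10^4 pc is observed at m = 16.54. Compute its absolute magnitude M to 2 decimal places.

M = m − 5 log₁₀(d/10 pc) = 16.54 − 5 log₁₀(5.10×10^4/10)
  = 16.54 − 5 × 3.708 = 16.54 − 18.54 = -2.00.

-2.00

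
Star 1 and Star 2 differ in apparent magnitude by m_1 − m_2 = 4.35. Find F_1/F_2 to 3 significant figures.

0.0182

F_1/F_2 = 10^(−(m_1 − m_2)/2.5) = 10^(-4.35/2.5) = 10^-1.740 = 0.01820.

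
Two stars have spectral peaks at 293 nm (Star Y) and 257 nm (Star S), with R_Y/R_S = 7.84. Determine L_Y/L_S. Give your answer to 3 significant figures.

Wien's law gives T ∝ 1/λ_max, so T_Y/T_S = λ_S/λ_Y = 257/293 = 0.8771.
Then L ∝ R²T⁴ gives L_Y/L_S = (7.84)² × (0.8771)⁴ = 61.47 × 0.5919 = 36.38.

36.4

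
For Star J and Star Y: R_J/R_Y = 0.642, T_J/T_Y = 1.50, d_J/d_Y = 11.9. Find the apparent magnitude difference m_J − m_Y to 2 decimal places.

4.58

L_J/L_Y = (0.642)²(1.50)⁴ = 2.087.
F_J/F_Y = (L_J/L_Y)/(d_J/d_Y)² = 2.087/141.6 = 0.01473.
m_J − m_Y = −2.5 log₁₀(0.01473) = 4.58.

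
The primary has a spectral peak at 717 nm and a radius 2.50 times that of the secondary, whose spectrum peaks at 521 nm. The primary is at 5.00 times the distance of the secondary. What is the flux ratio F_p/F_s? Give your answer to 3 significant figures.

0.0697

Wien's law: T_p/T_s = λ_s/λ_p = 521/717 = 0.7266.
L_p/L_s = (R_p/R_s)²(T_p/T_s)⁴ = (2.50)²(0.7266)⁴ = 1.742.
F_p/F_s = (L_p/L_s)/(d_p/d_s)² = 1.742/(5.00)² = 0.06970.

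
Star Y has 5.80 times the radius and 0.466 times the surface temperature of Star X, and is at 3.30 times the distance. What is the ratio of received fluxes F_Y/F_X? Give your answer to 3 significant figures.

0.146

L_Y/L_X = (R_Y/R_X)²(T_Y/T_X)⁴ = (5.80)² × (0.466)⁴ = 1.586.
F_Y/F_X = (L_Y/L_X)/(d_Y/d_X)² = 1.586 / (3.30)² = 0.1457.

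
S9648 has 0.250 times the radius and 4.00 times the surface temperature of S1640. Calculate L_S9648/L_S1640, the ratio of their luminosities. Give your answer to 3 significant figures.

16.0

From the Stefan–Boltzmann law, L ∝ R²T⁴, so
L_S9648/L_S1640 = (R_S9648/R_S1640)² (T_S9648/T_S1640)⁴ = (0.250)² × (4.00)⁴ = 0.06250 × 256.0 = 16.00.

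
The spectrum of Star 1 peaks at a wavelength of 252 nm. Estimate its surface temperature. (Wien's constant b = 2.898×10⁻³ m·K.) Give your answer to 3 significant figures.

T = b/λ_max = 2.898×10⁻³ / (252×10⁻⁹) = 1.150×10^4 K.

1.15×10^4 K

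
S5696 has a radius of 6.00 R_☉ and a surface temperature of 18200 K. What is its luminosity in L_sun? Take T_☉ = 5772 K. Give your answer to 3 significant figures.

3.56×10^3 L_sun

L/L_☉ = (R/R_☉)² (T/T_☉)⁴ = (6.00)² × (18200/5772)⁴
       = 36.00 × (3.153)⁴ = 36.00 × 98.85 = 3559.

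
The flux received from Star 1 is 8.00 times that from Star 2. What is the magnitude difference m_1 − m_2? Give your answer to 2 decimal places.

-2.26

m_1 − m_2 = −2.5 log₁₀(F_1/F_2) = −2.5 log₁₀(8.00) = −2.5 × (0.903) = -2.258.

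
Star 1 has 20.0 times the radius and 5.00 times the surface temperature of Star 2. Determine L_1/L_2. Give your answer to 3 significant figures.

From the Stefan–Boltzmann law, L ∝ R²T⁴, so
L_1/L_2 = (R_1/R_2)² (T_1/T_2)⁴ = (20.0)² × (5.00)⁴ = 400.0 × 625.0 = 2.500×10^5.

2.50×10^5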